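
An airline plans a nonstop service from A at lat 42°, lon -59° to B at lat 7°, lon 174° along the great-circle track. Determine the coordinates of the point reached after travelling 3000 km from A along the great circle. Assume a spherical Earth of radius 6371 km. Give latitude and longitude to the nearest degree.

Convert each endpoint to a unit vector on the sphere (x = cos φ cos λ, y = cos φ sin λ, z = sin φ).
The central angle between the endpoints is δ = arccos(p₁·p₂) ≈ 1.942 rad (111.2°). The total great-circle distance is δ·R ≈ 1.942 × 6371 ≈ 12370 km, so the target fraction is f = 3000/12370 ≈ 0.243.
Interpolate at f ≈ 0.243 with slerp weights a = sin((1−f)δ)/sin δ ≈ 1.068, b = sin(fδ)/sin δ ≈ 0.487.
p = a·p₁ + b·p₂ ≈ (-0.072, -0.630, 0.774); φ = arcsin(p_z) ≈ 50.68°, λ = atan2(p_y, p_x) ≈ -96.51°.

≈ lat 51°, lon -97°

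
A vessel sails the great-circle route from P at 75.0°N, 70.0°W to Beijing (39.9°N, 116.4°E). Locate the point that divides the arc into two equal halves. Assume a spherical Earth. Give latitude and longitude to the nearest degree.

Convert each endpoint to a unit vector on the sphere (x = cos φ cos λ, y = cos φ sin λ, z = sin φ).
The central angle between the endpoints is δ = arccos(p₁·p₂) ≈ 1.135 rad (65.0°).
Interpolate at f = 1/2 with slerp weights a = sin((1−f)δ)/sin δ ≈ 0.593, b = sin(fδ)/sin δ ≈ 0.593.
p = a·p₁ + b·p₂ ≈ (-0.150, 0.263, 0.953); φ = arcsin(p_z) ≈ 72.37°, λ = atan2(p_y, p_x) ≈ 119.64°.

≈ 72°N, 120°E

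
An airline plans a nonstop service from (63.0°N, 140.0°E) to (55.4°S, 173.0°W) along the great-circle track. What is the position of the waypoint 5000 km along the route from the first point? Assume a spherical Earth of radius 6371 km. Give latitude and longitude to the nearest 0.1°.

Write both endpoints as unit vectors p₁, p₂ with components (cos φ cos λ, cos φ sin λ, sin φ).
The central angle between the endpoints is δ = arccos(p₁·p₂) ≈ 2.162 rad (123.9°). The total great-circle distance is δ·R ≈ 2.162 × 6371 ≈ 13776 km, so the target fraction is f = 5000/13776 ≈ 0.363.
Interpolate at f ≈ 0.363 with slerp weights a = sin((1−f)δ)/sin δ ≈ 1.182, b = sin(fδ)/sin δ ≈ 0.851.
p = a·p₁ + b·p₂ ≈ (-0.891, 0.286, 0.353); φ = arcsin(p_z) ≈ 20.65°, λ = atan2(p_y, p_x) ≈ 162.20°.

≈ (20.6°N, 162.2°E)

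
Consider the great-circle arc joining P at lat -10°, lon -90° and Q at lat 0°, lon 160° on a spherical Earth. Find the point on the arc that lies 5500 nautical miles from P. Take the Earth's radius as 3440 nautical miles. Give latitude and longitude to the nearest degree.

Write both endpoints as unit vectors p₁, p₂ with components (cos φ cos λ, cos φ sin λ, sin φ).
The central angle between the endpoints is δ = arccos(p₁·p₂) ≈ 1.914 rad (109.7°). The total great-circle distance is δ·R ≈ 1.914 × 3440 ≈ 6585 nmi, so the target fraction is f = 5500/6585 ≈ 0.835.
Interpolate at f ≈ 0.835 with slerp weights a = sin((1−f)δ)/sin δ ≈ 0.330, b = sin(fδ)/sin δ ≈ 1.062.
p = a·p₁ + b·p₂ ≈ (-0.998, 0.039, -0.057); φ = arcsin(p_z) ≈ -3.28°, λ = atan2(p_y, p_x) ≈ 177.79°.

≈ lat -3°, lon 178°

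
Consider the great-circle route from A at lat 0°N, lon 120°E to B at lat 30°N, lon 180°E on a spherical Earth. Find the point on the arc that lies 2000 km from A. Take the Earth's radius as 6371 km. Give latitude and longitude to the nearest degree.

Write both endpoints as unit vectors p₁, p₂ with components (cos φ cos λ, cos φ sin λ, sin φ).
The central angle between the endpoints is δ = arccos(p₁·p₂) ≈ 1.123 rad (64.3°). The total great-circle distance is δ·R ≈ 1.123 × 6371 ≈ 7154 km, so the target fraction is f = 2000/7154 ≈ 0.280.
Interpolate at f ≈ 0.280 with slerp weights a = sin((1−f)δ)/sin δ ≈ 0.803, b = sin(fδ)/sin δ ≈ 0.343.
p = a·p₁ + b·p₂ ≈ (-0.698, 0.695, 0.171); φ = arcsin(p_z) ≈ 9.86°, λ = atan2(p_y, p_x) ≈ 135.12°.

≈ lat 10°N, lon 135°E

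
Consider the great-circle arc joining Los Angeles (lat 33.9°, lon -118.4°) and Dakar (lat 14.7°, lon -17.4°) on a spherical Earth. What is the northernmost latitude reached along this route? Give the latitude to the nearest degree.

≈ 38°

The great circle lies in the plane with unit normal n̂ = (p₁ × p₂)/|p₁ × p₂|.
Here n̂_z ≈ +0.788; the vertex latitude is φ_max = arccos|n̂_z| ≈ 38.0°.
Check via Clairaut: cos φ_max = |cos φ₁| · sin C = cos(33.9°)·sin(71.7°) ≈ 0.788, again giving ≈ 38.0°.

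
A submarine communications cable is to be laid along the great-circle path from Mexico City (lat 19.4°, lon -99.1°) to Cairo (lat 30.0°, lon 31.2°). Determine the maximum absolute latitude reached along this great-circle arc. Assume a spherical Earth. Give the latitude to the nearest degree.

≈ 48°

The great circle lies in the plane with unit normal n̂ = (p₁ × p₂)/|p₁ × p₂|.
Here n̂_z ≈ +0.668; the vertex latitude is φ_max = arccos|n̂_z| ≈ 48.1°.
Check via Clairaut: cos φ_max = |cos φ₁| · sin C = cos(19.4°)·sin(45.1°) ≈ 0.668, again giving ≈ 48.1°.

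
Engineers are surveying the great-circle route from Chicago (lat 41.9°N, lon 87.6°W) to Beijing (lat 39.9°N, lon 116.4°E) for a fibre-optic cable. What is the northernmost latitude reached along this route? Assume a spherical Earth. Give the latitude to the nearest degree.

≈ 77°N

The great circle lies in the plane with unit normal n̂ = (p₁ × p₂)/|p₁ × p₂|.
Here n̂_z ≈ -0.233; the vertex latitude is φ_max = arccos|n̂_z| ≈ 76.5°.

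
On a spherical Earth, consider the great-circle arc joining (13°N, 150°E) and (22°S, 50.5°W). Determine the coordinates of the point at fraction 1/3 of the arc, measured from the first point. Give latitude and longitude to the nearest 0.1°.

From cos δ = sin φ₁ sin φ₂ + cos φ₁ cos φ₂ cos Δλ, the central angle is δ ≈ 2.767 rad (158.5°).
Interpolate at f = 1/3 with slerp weights a = sin((1−f)δ)/sin δ ≈ 2.628, b = sin(fδ)/sin δ ≈ 2.175.
p = a·p₁ + b·p₂ ≈ (-0.935, -0.276, -0.224); φ = arcsin(p_z) ≈ -12.92°, λ = atan2(p_y, p_x) ≈ -163.56°.

≈ (12.9°S, 163.6°W)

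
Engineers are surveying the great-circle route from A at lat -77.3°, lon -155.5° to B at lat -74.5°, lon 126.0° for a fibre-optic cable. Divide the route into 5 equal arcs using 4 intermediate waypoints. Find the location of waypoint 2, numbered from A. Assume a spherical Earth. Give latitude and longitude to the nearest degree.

≈ lat -79°, lon 170°

The haversine formula gives a central angle δ ≈ 0.312 rad (17.9°) between the endpoints.
Interpolate at f = 2/5 with slerp weights a = sin((1−f)δ)/sin δ ≈ 0.606, b = sin(fδ)/sin δ ≈ 0.406.
p = a·p₁ + b·p₂ ≈ (-0.185, 0.032, -0.982); φ = arcsin(p_z) ≈ -79.18°, λ = atan2(p_y, p_x) ≈ 170.07°.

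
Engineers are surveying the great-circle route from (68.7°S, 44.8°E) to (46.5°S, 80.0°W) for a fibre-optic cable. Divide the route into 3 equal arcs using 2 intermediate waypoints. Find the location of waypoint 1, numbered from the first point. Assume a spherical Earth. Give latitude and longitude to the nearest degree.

Write both endpoints as unit vectors p₁, p₂ with components (cos φ cos λ, cos φ sin λ, sin φ).
The central angle between the endpoints is δ = arccos(p₁·p₂) ≈ 1.009 rad (57.8°).
Interpolate at f = 1/3 with slerp weights a = sin((1−f)δ)/sin δ ≈ 0.736, b = sin(fδ)/sin δ ≈ 0.390.
p = a·p₁ + b·p₂ ≈ (0.236, -0.076, -0.969); φ = arcsin(p_z) ≈ -75.63°, λ = atan2(p_y, p_x) ≈ -17.80°.

≈ (76°S, 18°W)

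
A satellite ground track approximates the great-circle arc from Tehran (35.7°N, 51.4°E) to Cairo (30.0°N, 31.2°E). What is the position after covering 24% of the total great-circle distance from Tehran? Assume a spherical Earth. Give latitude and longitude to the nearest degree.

≈ 35°N, 46°E

From cos δ = sin φ₁ sin φ₂ + cos φ₁ cos φ₂ cos Δλ, the central angle is δ ≈ 0.312 rad (17.9°).
Interpolate at f = 0.24 with slerp weights a = sin((1−f)δ)/sin δ ≈ 0.765, b = sin(fδ)/sin δ ≈ 0.244.
p = a·p₁ + b·p₂ ≈ (0.568, 0.595, 0.568); φ = arcsin(p_z) ≈ 34.64°, λ = atan2(p_y, p_x) ≈ 46.32°.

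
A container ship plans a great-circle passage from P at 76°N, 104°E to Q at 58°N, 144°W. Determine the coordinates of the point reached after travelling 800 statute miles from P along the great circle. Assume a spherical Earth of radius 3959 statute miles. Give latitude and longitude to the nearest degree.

Convert each endpoint to a unit vector on the sphere (x = cos φ cos λ, y = cos φ sin λ, z = sin φ).
The central angle between the endpoints is δ = arccos(p₁·p₂) ≈ 0.684 rad (39.2°). The total great-circle distance is δ·R ≈ 0.684 × 3959 ≈ 2709 mi, so the target fraction is f = 800/2709 ≈ 0.295.
Interpolate at f ≈ 0.295 with slerp weights a = sin((1−f)δ)/sin δ ≈ 0.734, b = sin(fδ)/sin δ ≈ 0.317.
p = a·p₁ + b·p₂ ≈ (-0.179, 0.073, 0.981); φ = arcsin(p_z) ≈ 78.84°, λ = atan2(p_y, p_x) ≈ 157.73°.

≈ 79°N, 158°E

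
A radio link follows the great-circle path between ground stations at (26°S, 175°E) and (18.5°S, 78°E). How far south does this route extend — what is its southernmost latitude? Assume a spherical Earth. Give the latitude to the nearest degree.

≈ 32°S

The great circle lies in the plane with unit normal n̂ = (p₁ × p₂)/|p₁ × p₂|.
Here n̂_z ≈ -0.847; the vertex latitude is φ_max = arccos|n̂_z| ≈ 32.2°.
Check via Clairaut: cos φ_max = |cos φ₁| · sin C = cos(26.0°)·sin(109.6°) ≈ 0.847, again giving ≈ 32.2°.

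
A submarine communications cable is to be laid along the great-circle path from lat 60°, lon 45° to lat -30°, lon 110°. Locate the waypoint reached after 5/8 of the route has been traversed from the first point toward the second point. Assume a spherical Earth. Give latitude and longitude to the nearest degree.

≈ lat 6°, lon 93°

From cos δ = sin φ₁ sin φ₂ + cos φ₁ cos φ₂ cos Δλ, the central angle is δ ≈ 1.823 rad (104.5°).
Interpolate at f = 5/8 with slerp weights a = sin((1−f)δ)/sin δ ≈ 0.652, b = sin(fδ)/sin δ ≈ 0.938.
p = a·p₁ + b·p₂ ≈ (-0.047, 0.994, 0.096); φ = arcsin(p_z) ≈ 5.50°, λ = atan2(p_y, p_x) ≈ 92.72°.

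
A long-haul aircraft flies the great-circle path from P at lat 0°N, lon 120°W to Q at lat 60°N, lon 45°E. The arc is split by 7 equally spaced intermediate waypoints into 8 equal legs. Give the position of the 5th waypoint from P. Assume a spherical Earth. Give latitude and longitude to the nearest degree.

≈ lat 72°N, lon 92°W

Convert each endpoint to a unit vector on the sphere (x = cos φ cos λ, y = cos φ sin λ, z = sin φ).
The central angle between the endpoints is δ = arccos(p₁·p₂) ≈ 2.075 rad (118.9°).
Interpolate at f = 5/8 with slerp weights a = sin((1−f)δ)/sin δ ≈ 0.802, b = sin(fδ)/sin δ ≈ 1.099.
p = a·p₁ + b·p₂ ≈ (-0.012, -0.305, 0.952); φ = arcsin(p_z) ≈ 72.20°, λ = atan2(p_y, p_x) ≈ -92.27°.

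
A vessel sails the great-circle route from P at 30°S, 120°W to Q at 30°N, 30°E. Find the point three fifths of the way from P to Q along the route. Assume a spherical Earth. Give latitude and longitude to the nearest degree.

≈ 8°N, 32°W

Convert each endpoint to a unit vector on the sphere (x = cos φ cos λ, y = cos φ sin λ, z = sin φ).
The central angle between the endpoints is δ = arccos(p₁·p₂) ≈ 2.689 rad (154.1°).
Interpolate at f = 3/5 with slerp weights a = sin((1−f)δ)/sin δ ≈ 2.014, b = sin(fδ)/sin δ ≈ 2.287.
p = a·p₁ + b·p₂ ≈ (0.843, -0.520, 0.136); φ = arcsin(p_z) ≈ 7.84°, λ = atan2(p_y, p_x) ≈ -31.69°.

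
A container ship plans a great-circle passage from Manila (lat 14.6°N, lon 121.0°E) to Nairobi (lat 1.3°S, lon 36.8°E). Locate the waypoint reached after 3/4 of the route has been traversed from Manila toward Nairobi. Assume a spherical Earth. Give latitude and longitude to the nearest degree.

≈ lat 4°N, lon 57°E

From cos δ = sin φ₁ sin φ₂ + cos φ₁ cos φ₂ cos Δλ, the central angle is δ ≈ 1.479 rad (84.7°).
Interpolate at f = 3/4 with slerp weights a = sin((1−f)δ)/sin δ ≈ 0.363, b = sin(fδ)/sin δ ≈ 0.899.
p = a·p₁ + b·p₂ ≈ (0.539, 0.839, 0.071); φ = arcsin(p_z) ≈ 4.07°, λ = atan2(p_y, p_x) ≈ 57.30°.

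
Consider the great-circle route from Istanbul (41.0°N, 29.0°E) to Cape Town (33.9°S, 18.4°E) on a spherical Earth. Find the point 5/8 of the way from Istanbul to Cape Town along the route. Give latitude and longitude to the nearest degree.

Convert each endpoint to a unit vector on the sphere (x = cos φ cos λ, y = cos φ sin λ, z = sin φ).
The central angle between the endpoints is δ = arccos(p₁·p₂) ≈ 1.318 rad (75.5°).
Interpolate at f = 5/8 with slerp weights a = sin((1−f)δ)/sin δ ≈ 0.490, b = sin(fδ)/sin δ ≈ 0.758.
p = a·p₁ + b·p₂ ≈ (0.920, 0.378, -0.101); φ = arcsin(p_z) ≈ -5.81°, λ = atan2(p_y, p_x) ≈ 22.32°.

≈ (6°S, 22°E)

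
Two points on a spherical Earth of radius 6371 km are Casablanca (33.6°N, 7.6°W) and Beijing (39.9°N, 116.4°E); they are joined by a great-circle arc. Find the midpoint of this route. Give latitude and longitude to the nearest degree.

Write both endpoints as unit vectors p₁, p₂ with components (cos φ cos λ, cos φ sin λ, sin φ).
The central angle between the endpoints is δ = arccos(p₁·p₂) ≈ 1.573 rad (90.1°).
Interpolate at f = 1/2 with slerp weights a = sin((1−f)δ)/sin δ ≈ 0.708, b = sin(fδ)/sin δ ≈ 0.708.
p = a·p₁ + b·p₂ ≈ (0.343, 0.408, 0.846); φ = arcsin(p_z) ≈ 57.77°, λ = atan2(p_y, p_x) ≈ 49.98°.

≈ (58°N, 50°E)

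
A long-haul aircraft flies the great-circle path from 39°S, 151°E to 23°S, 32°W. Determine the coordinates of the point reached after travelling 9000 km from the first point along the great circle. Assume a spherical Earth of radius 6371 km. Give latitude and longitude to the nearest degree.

≈ 60°S, 35°W

Convert each endpoint to a unit vector on the sphere (x = cos φ cos λ, y = cos φ sin λ, z = sin φ).
The central angle between the endpoints is δ = arccos(p₁·p₂) ≈ 2.058 rad (117.9°). The total great-circle distance is δ·R ≈ 2.058 × 6371 ≈ 13114 km, so the target fraction is f = 9000/13114 ≈ 0.686.
Interpolate at f ≈ 0.686 with slerp weights a = sin((1−f)δ)/sin δ ≈ 0.681, b = sin(fδ)/sin δ ≈ 1.118.
p = a·p₁ + b·p₂ ≈ (0.410, -0.289, -0.865); φ = arcsin(p_z) ≈ -59.93°, λ = atan2(p_y, p_x) ≈ -35.17°.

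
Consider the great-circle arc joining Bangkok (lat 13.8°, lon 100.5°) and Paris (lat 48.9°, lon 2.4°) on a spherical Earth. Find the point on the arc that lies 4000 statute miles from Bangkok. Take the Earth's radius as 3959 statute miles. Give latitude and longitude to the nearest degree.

≈ lat 49°, lon 44°

Convert each endpoint to a unit vector on the sphere (x = cos φ cos λ, y = cos φ sin λ, z = sin φ).
The central angle between the endpoints is δ = arccos(p₁·p₂) ≈ 1.481 rad (84.8°). The total great-circle distance is δ·R ≈ 1.481 × 3959 ≈ 5863 mi, so the target fraction is f = 4000/5863 ≈ 0.682.
Interpolate at f ≈ 0.682 with slerp weights a = sin((1−f)δ)/sin δ ≈ 0.455, b = sin(fδ)/sin δ ≈ 0.850.
p = a·p₁ + b·p₂ ≈ (0.478, 0.458, 0.749); φ = arcsin(p_z) ≈ 48.54°, λ = atan2(p_y, p_x) ≈ 43.78°.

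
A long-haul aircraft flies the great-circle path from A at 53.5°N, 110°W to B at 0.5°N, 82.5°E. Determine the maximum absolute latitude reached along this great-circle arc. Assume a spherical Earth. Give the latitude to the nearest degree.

≈ 81°N

The great circle lies in the plane with unit normal n̂ = (p₁ × p₂)/|p₁ × p₂|.
Here n̂_z ≈ -0.157; the vertex latitude is φ_max = arccos|n̂_z| ≈ 81.0°.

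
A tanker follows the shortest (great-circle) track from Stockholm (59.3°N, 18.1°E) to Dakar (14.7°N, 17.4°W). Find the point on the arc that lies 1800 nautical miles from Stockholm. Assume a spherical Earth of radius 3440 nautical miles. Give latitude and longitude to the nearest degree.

≈ (35°N, 8°W)

The haversine formula gives a central angle δ ≈ 0.902 rad (51.7°) between the endpoints. The total great-circle distance is δ·R ≈ 0.902 × 3440 ≈ 3102 nmi, so the target fraction is f = 1800/3102 ≈ 0.580.
Interpolate at f ≈ 0.580 with slerp weights a = sin((1−f)δ)/sin δ ≈ 0.471, b = sin(fδ)/sin δ ≈ 0.637.
p = a·p₁ + b·p₂ ≈ (0.817, -0.110, 0.567); φ = arcsin(p_z) ≈ 34.52°, λ = atan2(p_y, p_x) ≈ -7.64°.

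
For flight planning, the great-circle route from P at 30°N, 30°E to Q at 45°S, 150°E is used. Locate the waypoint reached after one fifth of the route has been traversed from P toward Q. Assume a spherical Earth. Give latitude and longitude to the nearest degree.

≈ 13°N, 52°E

Write both endpoints as unit vectors p₁, p₂ with components (cos φ cos λ, cos φ sin λ, sin φ).
The central angle between the endpoints is δ = arccos(p₁·p₂) ≈ 2.291 rad (131.3°).
Interpolate at f = 1/5 with slerp weights a = sin((1−f)δ)/sin δ ≈ 1.285, b = sin(fδ)/sin δ ≈ 0.589.
p = a·p₁ + b·p₂ ≈ (0.603, 0.765, 0.226); φ = arcsin(p_z) ≈ 13.08°, λ = atan2(p_y, p_x) ≈ 51.72°.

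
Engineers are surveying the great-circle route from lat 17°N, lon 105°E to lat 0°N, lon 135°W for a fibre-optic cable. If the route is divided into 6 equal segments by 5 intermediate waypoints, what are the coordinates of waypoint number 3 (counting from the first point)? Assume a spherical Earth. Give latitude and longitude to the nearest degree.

From cos δ = sin φ₁ sin φ₂ + cos φ₁ cos φ₂ cos Δλ, the central angle is δ ≈ 2.069 rad (118.6°).
Interpolate at f = 3/6 with slerp weights a = sin((1−f)δ)/sin δ ≈ 0.979, b = sin(fδ)/sin δ ≈ 0.979.
p = a·p₁ + b·p₂ ≈ (-0.934, 0.212, 0.286); φ = arcsin(p_z) ≈ 16.63°, λ = atan2(p_y, p_x) ≈ 167.22°.

≈ lat 17°N, lon 167°E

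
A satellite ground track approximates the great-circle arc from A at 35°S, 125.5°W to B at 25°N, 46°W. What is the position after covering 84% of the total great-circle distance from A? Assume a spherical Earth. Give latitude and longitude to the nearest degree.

≈ 15°N, 59°W

Write both endpoints as unit vectors p₁, p₂ with components (cos φ cos λ, cos φ sin λ, sin φ).
The central angle between the endpoints is δ = arccos(p₁·p₂) ≈ 1.678 rad (96.1°).
Interpolate at f = 0.84 with slerp weights a = sin((1−f)δ)/sin δ ≈ 0.267, b = sin(fδ)/sin δ ≈ 0.993.
p = a·p₁ + b·p₂ ≈ (0.498, -0.825, 0.267); φ = arcsin(p_z) ≈ 15.46°, λ = atan2(p_y, p_x) ≈ -58.88°.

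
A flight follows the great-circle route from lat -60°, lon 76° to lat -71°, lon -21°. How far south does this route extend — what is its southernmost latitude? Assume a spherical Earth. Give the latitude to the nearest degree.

The great circle lies in the plane with unit normal n̂ = (p₁ × p₂)/|p₁ × p₂|.
Here n̂_z ≈ -0.269; the vertex latitude is φ_max = arccos|n̂_z| ≈ 74.4°.
Check via Clairaut: cos φ_max = |cos φ₁| · sin C = cos(60.0°)·sin(147.5°) ≈ 0.269, again giving ≈ 74.4°.

≈ -74°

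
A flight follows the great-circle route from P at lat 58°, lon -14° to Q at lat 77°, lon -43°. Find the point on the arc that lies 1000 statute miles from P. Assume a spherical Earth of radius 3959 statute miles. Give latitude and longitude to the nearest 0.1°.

From cos δ = sin φ₁ sin φ₂ + cos φ₁ cos φ₂ cos Δλ, the central angle is δ ≈ 0.375 rad (21.5°). The total great-circle distance is δ·R ≈ 0.375 × 3959 ≈ 1484 mi, so the target fraction is f = 1000/1484 ≈ 0.674.
Interpolate at f ≈ 0.674 with slerp weights a = sin((1−f)δ)/sin δ ≈ 0.333, b = sin(fδ)/sin δ ≈ 0.683.
p = a·p₁ + b·p₂ ≈ (0.284, -0.147, 0.948); φ = arcsin(p_z) ≈ 71.36°, λ = atan2(p_y, p_x) ≈ -27.47°.

≈ lat 71.4°, lon -27.5°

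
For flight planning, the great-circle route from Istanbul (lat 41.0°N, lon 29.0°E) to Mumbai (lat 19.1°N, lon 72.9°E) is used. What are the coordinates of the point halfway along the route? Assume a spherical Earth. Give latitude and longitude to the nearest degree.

≈ lat 32°N, lon 54°E

From cos δ = sin φ₁ sin φ₂ + cos φ₁ cos φ₂ cos Δλ, the central angle is δ ≈ 0.755 rad (43.2°).
Interpolate at f = 1/2 with slerp weights a = sin((1−f)δ)/sin δ ≈ 0.538, b = sin(fδ)/sin δ ≈ 0.538.
p = a·p₁ + b·p₂ ≈ (0.504, 0.683, 0.529); φ = arcsin(p_z) ≈ 31.93°, λ = atan2(p_y, p_x) ≈ 53.53°.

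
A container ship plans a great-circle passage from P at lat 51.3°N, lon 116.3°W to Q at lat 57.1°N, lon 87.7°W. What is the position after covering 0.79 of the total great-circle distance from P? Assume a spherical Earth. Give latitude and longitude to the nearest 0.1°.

The haversine formula gives a central angle δ ≈ 0.306 rad (17.6°) between the endpoints.
Interpolate at f = 0.79 with slerp weights a = sin((1−f)δ)/sin δ ≈ 0.213, b = sin(fδ)/sin δ ≈ 0.795.
p = a·p₁ + b·p₂ ≈ (-0.042, -0.551, 0.834); φ = arcsin(p_z) ≈ 56.47°, λ = atan2(p_y, p_x) ≈ -94.33°.

≈ lat 56.5°N, lon 94.3°W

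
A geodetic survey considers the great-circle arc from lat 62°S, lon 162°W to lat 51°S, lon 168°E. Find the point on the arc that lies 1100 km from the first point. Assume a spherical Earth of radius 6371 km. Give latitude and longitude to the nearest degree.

≈ lat 57°S, lon 179°W

Write both endpoints as unit vectors p₁, p₂ with components (cos φ cos λ, cos φ sin λ, sin φ).
The central angle between the endpoints is δ = arccos(p₁·p₂) ≈ 0.342 rad (19.6°). The total great-circle distance is δ·R ≈ 0.342 × 6371 ≈ 2180 km, so the target fraction is f = 1100/2180 ≈ 0.505.
Interpolate at f ≈ 0.505 with slerp weights a = sin((1−f)δ)/sin δ ≈ 0.503, b = sin(fδ)/sin δ ≈ 0.512.
p = a·p₁ + b·p₂ ≈ (-0.540, -0.006, -0.842); φ = arcsin(p_z) ≈ -57.34°, λ = atan2(p_y, p_x) ≈ -179.37°.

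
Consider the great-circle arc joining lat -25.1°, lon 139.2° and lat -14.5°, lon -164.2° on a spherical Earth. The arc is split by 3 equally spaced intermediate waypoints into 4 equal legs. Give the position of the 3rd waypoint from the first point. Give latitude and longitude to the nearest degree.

≈ lat -19°, lon -178°

Convert each endpoint to a unit vector on the sphere (x = cos φ cos λ, y = cos φ sin λ, z = sin φ).
The central angle between the endpoints is δ = arccos(p₁·p₂) ≈ 0.941 rad (53.9°).
Interpolate at f = 3/4 with slerp weights a = sin((1−f)δ)/sin δ ≈ 0.288, b = sin(fδ)/sin δ ≈ 0.803.
p = a·p₁ + b·p₂ ≈ (-0.945, -0.041, -0.323); φ = arcsin(p_z) ≈ -18.86°, λ = atan2(p_y, p_x) ≈ -177.52°.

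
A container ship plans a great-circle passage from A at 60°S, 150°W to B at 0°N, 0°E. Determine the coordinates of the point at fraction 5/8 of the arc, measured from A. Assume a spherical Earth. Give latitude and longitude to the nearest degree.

≈ 41°S, 15°W

Convert each endpoint to a unit vector on the sphere (x = cos φ cos λ, y = cos φ sin λ, z = sin φ).
The central angle between the endpoints is δ = arccos(p₁·p₂) ≈ 2.019 rad (115.7°).
Interpolate at f = 5/8 with slerp weights a = sin((1−f)δ)/sin δ ≈ 0.762, b = sin(fδ)/sin δ ≈ 1.057.
p = a·p₁ + b·p₂ ≈ (0.727, -0.190, -0.660); φ = arcsin(p_z) ≈ -41.28°, λ = atan2(p_y, p_x) ≈ -14.68°.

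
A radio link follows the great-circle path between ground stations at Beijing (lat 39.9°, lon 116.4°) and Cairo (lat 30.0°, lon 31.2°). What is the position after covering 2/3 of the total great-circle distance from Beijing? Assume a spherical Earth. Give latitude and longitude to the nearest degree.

≈ lat 41°, lon 56°

Convert each endpoint to a unit vector on the sphere (x = cos φ cos λ, y = cos φ sin λ, z = sin φ).
The central angle between the endpoints is δ = arccos(p₁·p₂) ≈ 1.185 rad (67.9°).
Interpolate at f = 2/3 with slerp weights a = sin((1−f)δ)/sin δ ≈ 0.415, b = sin(fδ)/sin δ ≈ 0.767.
p = a·p₁ + b·p₂ ≈ (0.426, 0.629, 0.650); φ = arcsin(p_z) ≈ 40.52°, λ = atan2(p_y, p_x) ≈ 55.89°.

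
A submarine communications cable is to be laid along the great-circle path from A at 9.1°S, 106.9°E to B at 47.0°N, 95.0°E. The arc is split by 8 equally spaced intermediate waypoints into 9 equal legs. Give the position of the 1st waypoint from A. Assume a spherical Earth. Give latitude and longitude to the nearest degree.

The haversine formula gives a central angle δ ≈ 0.996 rad (57.1°) between the endpoints.
Interpolate at f = 1/9 with slerp weights a = sin((1−f)δ)/sin δ ≈ 0.922, b = sin(fδ)/sin δ ≈ 0.132.
p = a·p₁ + b·p₂ ≈ (-0.273, 0.961, -0.050); φ = arcsin(p_z) ≈ -2.84°, λ = atan2(p_y, p_x) ≈ 105.84°.

≈ 3°S, 106°E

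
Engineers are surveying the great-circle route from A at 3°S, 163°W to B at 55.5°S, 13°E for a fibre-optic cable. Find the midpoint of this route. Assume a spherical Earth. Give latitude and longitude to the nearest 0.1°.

The haversine formula gives a central angle δ ≈ 2.119 rad (121.4°) between the endpoints.
Interpolate at f = 1/2 with slerp weights a = sin((1−f)δ)/sin δ ≈ 1.022, b = sin(fδ)/sin δ ≈ 1.022.
p = a·p₁ + b·p₂ ≈ (-0.412, -0.168, -0.896); φ = arcsin(p_z) ≈ -63.58°, λ = atan2(p_y, p_x) ≈ -157.79°.

≈ 63.6°S, 157.8°W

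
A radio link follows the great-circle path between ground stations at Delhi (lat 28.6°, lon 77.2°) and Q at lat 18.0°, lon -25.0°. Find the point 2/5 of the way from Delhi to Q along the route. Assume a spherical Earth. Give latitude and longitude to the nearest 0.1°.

The haversine formula gives a central angle δ ≈ 1.599 rad (91.6°) between the endpoints.
Interpolate at f = 2/5 with slerp weights a = sin((1−f)δ)/sin δ ≈ 0.819, b = sin(fδ)/sin δ ≈ 0.597.
p = a·p₁ + b·p₂ ≈ (0.674, 0.461, 0.577); φ = arcsin(p_z) ≈ 35.22°, λ = atan2(p_y, p_x) ≈ 34.39°.

≈ lat 35.2°, lon 34.4°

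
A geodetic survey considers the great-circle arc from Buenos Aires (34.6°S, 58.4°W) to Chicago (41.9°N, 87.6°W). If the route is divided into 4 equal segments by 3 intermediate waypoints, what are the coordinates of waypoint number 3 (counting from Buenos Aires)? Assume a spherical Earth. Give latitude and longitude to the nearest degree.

Write both endpoints as unit vectors p₁, p₂ with components (cos φ cos λ, cos φ sin λ, sin φ).
The central angle between the endpoints is δ = arccos(p₁·p₂) ≈ 1.415 rad (81.0°).
Interpolate at f = 3/4 with slerp weights a = sin((1−f)δ)/sin δ ≈ 0.351, b = sin(fδ)/sin δ ≈ 0.884.
p = a·p₁ + b·p₂ ≈ (0.179, -0.903, 0.391); φ = arcsin(p_z) ≈ 23.02°, λ = atan2(p_y, p_x) ≈ -78.80°.

≈ 23°N, 79°W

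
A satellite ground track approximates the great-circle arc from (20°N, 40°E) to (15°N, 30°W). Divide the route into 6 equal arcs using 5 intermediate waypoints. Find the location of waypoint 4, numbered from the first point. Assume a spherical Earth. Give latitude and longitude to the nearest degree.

Write both endpoints as unit vectors p₁, p₂ with components (cos φ cos λ, cos φ sin λ, sin φ).
The central angle between the endpoints is δ = arccos(p₁·p₂) ≈ 1.160 rad (66.5°).
Interpolate at f = 4/6 with slerp weights a = sin((1−f)δ)/sin δ ≈ 0.411, b = sin(fδ)/sin δ ≈ 0.762.
p = a·p₁ + b·p₂ ≈ (0.934, -0.120, 0.338); φ = arcsin(p_z) ≈ 19.75°, λ = atan2(p_y, p_x) ≈ -7.30°.

≈ (20°N, 7°W)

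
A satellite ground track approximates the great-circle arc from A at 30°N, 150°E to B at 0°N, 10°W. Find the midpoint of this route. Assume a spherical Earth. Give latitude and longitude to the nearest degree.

Write both endpoints as unit vectors p₁, p₂ with components (cos φ cos λ, cos φ sin λ, sin φ).
The central angle between the endpoints is δ = arccos(p₁·p₂) ≈ 2.521 rad (144.5°).
Interpolate at f = 1/2 with slerp weights a = sin((1−f)δ)/sin δ ≈ 1.639, b = sin(fδ)/sin δ ≈ 1.639.
p = a·p₁ + b·p₂ ≈ (0.385, 0.425, 0.819); φ = arcsin(p_z) ≈ 55.02°, λ = atan2(p_y, p_x) ≈ 47.84°.

≈ 55°N, 48°E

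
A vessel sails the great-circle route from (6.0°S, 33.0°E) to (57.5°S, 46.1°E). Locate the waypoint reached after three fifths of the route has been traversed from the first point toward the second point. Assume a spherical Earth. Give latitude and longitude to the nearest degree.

≈ (37°S, 39°E)

Convert each endpoint to a unit vector on the sphere (x = cos φ cos λ, y = cos φ sin λ, z = sin φ).
The central angle between the endpoints is δ = arccos(p₁·p₂) ≈ 0.916 rad (52.5°).
Interpolate at f = 3/5 with slerp weights a = sin((1−f)δ)/sin δ ≈ 0.452, b = sin(fδ)/sin δ ≈ 0.659.
p = a·p₁ + b·p₂ ≈ (0.622, 0.500, -0.603); φ = arcsin(p_z) ≈ -37.06°, λ = atan2(p_y, p_x) ≈ 38.77°.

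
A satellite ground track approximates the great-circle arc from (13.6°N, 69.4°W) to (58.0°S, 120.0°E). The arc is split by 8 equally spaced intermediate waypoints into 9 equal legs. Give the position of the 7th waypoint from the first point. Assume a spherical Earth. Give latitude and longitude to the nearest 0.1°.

From cos δ = sin φ₁ sin φ₂ + cos φ₁ cos φ₂ cos Δλ, the central angle is δ ≈ 2.357 rad (135.0°).
Interpolate at f = 7/9 with slerp weights a = sin((1−f)δ)/sin δ ≈ 0.708, b = sin(fδ)/sin δ ≈ 1.367.
p = a·p₁ + b·p₂ ≈ (-0.120, -0.017, -0.993); φ = arcsin(p_z) ≈ -83.04°, λ = atan2(p_y, p_x) ≈ -172.09°.

≈ (83.0°S, 172.1°W)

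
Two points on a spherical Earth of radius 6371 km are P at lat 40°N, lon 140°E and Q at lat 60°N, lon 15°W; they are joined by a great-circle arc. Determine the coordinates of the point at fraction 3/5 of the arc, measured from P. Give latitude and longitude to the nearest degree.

≈ lat 80°N, lon 73°E

The haversine formula gives a central angle δ ≈ 1.360 rad (77.9°) between the endpoints.
Interpolate at f = 3/5 with slerp weights a = sin((1−f)δ)/sin δ ≈ 0.529, b = sin(fδ)/sin δ ≈ 0.745.
p = a·p₁ + b·p₂ ≈ (0.049, 0.164, 0.985); φ = arcsin(p_z) ≈ 80.13°, λ = atan2(p_y, p_x) ≈ 73.33°.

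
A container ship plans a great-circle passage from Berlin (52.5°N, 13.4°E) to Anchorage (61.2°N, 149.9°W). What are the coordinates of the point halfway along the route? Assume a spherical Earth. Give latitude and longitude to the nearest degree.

Convert each endpoint to a unit vector on the sphere (x = cos φ cos λ, y = cos φ sin λ, z = sin φ).
The central angle between the endpoints is δ = arccos(p₁·p₂) ≈ 1.144 rad (65.5°).
Interpolate at f = 1/2 with slerp weights a = sin((1−f)δ)/sin δ ≈ 0.595, b = sin(fδ)/sin δ ≈ 0.595.
p = a·p₁ + b·p₂ ≈ (0.104, -0.060, 0.993); φ = arcsin(p_z) ≈ 83.10°, λ = atan2(p_y, p_x) ≈ -29.82°.

≈ 83°N, 30°W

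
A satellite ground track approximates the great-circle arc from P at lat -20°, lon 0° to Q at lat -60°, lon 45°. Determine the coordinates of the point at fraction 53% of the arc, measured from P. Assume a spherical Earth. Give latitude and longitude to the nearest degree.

≈ lat -43°, lon 16°

Write both endpoints as unit vectors p₁, p₂ with components (cos φ cos λ, cos φ sin λ, sin φ).
The central angle between the endpoints is δ = arccos(p₁·p₂) ≈ 0.891 rad (51.1°).
Interpolate at f = 0.53 with slerp weights a = sin((1−f)δ)/sin δ ≈ 0.523, b = sin(fδ)/sin δ ≈ 0.585.
p = a·p₁ + b·p₂ ≈ (0.698, 0.207, -0.685); φ = arcsin(p_z) ≈ -43.27°, λ = atan2(p_y, p_x) ≈ 16.50°.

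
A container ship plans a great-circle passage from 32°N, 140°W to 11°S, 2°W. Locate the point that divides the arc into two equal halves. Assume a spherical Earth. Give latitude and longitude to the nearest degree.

Convert each endpoint to a unit vector on the sphere (x = cos φ cos λ, y = cos φ sin λ, z = sin φ).
The central angle between the endpoints is δ = arccos(p₁·p₂) ≈ 2.374 rad (136.0°).
Interpolate at f = 1/2 with slerp weights a = sin((1−f)δ)/sin δ ≈ 1.336, b = sin(fδ)/sin δ ≈ 1.336.
p = a·p₁ + b·p₂ ≈ (0.443, -0.774, 0.453); φ = arcsin(p_z) ≈ 26.93°, λ = atan2(p_y, p_x) ≈ -60.23°.

≈ 27°N, 60°W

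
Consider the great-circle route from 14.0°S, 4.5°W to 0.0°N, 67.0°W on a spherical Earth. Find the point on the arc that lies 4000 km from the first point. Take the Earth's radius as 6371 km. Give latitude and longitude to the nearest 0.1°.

≈ 7.2°S, 40.5°W

Convert each endpoint to a unit vector on the sphere (x = cos φ cos λ, y = cos φ sin λ, z = sin φ).
The central angle between the endpoints is δ = arccos(p₁·p₂) ≈ 1.106 rad (63.4°). The total great-circle distance is δ·R ≈ 1.106 × 6371 ≈ 7048 km, so the target fraction is f = 4000/7048 ≈ 0.568.
Interpolate at f ≈ 0.568 with slerp weights a = sin((1−f)δ)/sin δ ≈ 0.515, b = sin(fδ)/sin δ ≈ 0.657.
p = a·p₁ + b·p₂ ≈ (0.755, -0.644, -0.125); φ = arcsin(p_z) ≈ -7.16°, λ = atan2(p_y, p_x) ≈ -40.47°.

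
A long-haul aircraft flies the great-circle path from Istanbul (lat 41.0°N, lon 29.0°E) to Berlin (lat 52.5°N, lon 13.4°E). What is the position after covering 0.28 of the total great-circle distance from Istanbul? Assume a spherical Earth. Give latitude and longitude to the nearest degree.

Convert each endpoint to a unit vector on the sphere (x = cos φ cos λ, y = cos φ sin λ, z = sin φ).
The central angle between the endpoints is δ = arccos(p₁·p₂) ≈ 0.273 rad (15.6°).
Interpolate at f = 0.28 with slerp weights a = sin((1−f)δ)/sin δ ≈ 0.724, b = sin(fδ)/sin δ ≈ 0.283.
p = a·p₁ + b·p₂ ≈ (0.646, 0.305, 0.700); φ = arcsin(p_z) ≈ 44.42°, λ = atan2(p_y, p_x) ≈ 25.28°.

≈ lat 44°N, lon 25°E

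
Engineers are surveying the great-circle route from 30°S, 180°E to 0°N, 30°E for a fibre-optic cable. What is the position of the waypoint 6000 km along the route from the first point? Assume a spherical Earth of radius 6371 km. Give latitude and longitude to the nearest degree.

≈ 49°S, 112°E

The haversine formula gives a central angle δ ≈ 2.419 rad (138.6°) between the endpoints. The total great-circle distance is δ·R ≈ 2.419 × 6371 ≈ 15411 km, so the target fraction is f = 6000/15411 ≈ 0.389.
Interpolate at f ≈ 0.389 with slerp weights a = sin((1−f)δ)/sin δ ≈ 1.505, b = sin(fδ)/sin δ ≈ 1.222.
p = a·p₁ + b·p₂ ≈ (-0.245, 0.611, -0.753); φ = arcsin(p_z) ≈ -48.82°, λ = atan2(p_y, p_x) ≈ 111.83°.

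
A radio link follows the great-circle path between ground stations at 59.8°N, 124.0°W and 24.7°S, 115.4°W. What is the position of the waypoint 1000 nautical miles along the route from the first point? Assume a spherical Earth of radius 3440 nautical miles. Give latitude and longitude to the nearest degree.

≈ 43°N, 121°W

Write both endpoints as unit vectors p₁, p₂ with components (cos φ cos λ, cos φ sin λ, sin φ).
The central angle between the endpoints is δ = arccos(p₁·p₂) ≈ 1.480 rad (84.8°). The total great-circle distance is δ·R ≈ 1.480 × 3440 ≈ 5091 nmi, so the target fraction is f = 1000/5091 ≈ 0.196.
Interpolate at f ≈ 0.196 with slerp weights a = sin((1−f)δ)/sin δ ≈ 0.932, b = sin(fδ)/sin δ ≈ 0.288.
p = a·p₁ + b·p₂ ≈ (-0.374, -0.625, 0.685); φ = arcsin(p_z) ≈ 43.25°, λ = atan2(p_y, p_x) ≈ -120.92°.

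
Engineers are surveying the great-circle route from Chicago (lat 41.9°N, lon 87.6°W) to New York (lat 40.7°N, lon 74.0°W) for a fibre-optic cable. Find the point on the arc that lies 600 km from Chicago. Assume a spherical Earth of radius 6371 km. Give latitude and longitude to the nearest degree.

Convert each endpoint to a unit vector on the sphere (x = cos φ cos λ, y = cos φ sin λ, z = sin φ).
The central angle between the endpoints is δ = arccos(p₁·p₂) ≈ 0.179 rad (10.3°). The total great-circle distance is δ·R ≈ 0.179 × 6371 ≈ 1143 km, so the target fraction is f = 600/1143 ≈ 0.525.
Interpolate at f ≈ 0.525 with slerp weights a = sin((1−f)δ)/sin δ ≈ 0.477, b = sin(fδ)/sin δ ≈ 0.527.
p = a·p₁ + b·p₂ ≈ (0.125, -0.739, 0.662); φ = arcsin(p_z) ≈ 41.47°, λ = atan2(p_y, p_x) ≈ -80.40°.

≈ lat 41°N, lon 80°W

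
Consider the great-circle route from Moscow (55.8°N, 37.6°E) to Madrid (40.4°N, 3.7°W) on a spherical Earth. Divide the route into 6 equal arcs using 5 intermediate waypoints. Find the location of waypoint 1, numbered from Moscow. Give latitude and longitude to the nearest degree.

≈ (54°N, 29°E)

Convert each endpoint to a unit vector on the sphere (x = cos φ cos λ, y = cos φ sin λ, z = sin φ).
The central angle between the endpoints is δ = arccos(p₁·p₂) ≈ 0.540 rad (30.9°).
Interpolate at f = 1/6 with slerp weights a = sin((1−f)δ)/sin δ ≈ 0.846, b = sin(fδ)/sin δ ≈ 0.175.
p = a·p₁ + b·p₂ ≈ (0.510, 0.282, 0.813); φ = arcsin(p_z) ≈ 54.39°, λ = atan2(p_y, p_x) ≈ 28.92°.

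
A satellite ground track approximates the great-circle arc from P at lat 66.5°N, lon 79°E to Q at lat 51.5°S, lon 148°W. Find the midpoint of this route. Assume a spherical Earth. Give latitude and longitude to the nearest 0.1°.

≈ lat 16.4°N, lon 172.2°E

Write both endpoints as unit vectors p₁, p₂ with components (cos φ cos λ, cos φ sin λ, sin φ).
The central angle between the endpoints is δ = arccos(p₁·p₂) ≈ 2.662 rad (152.5°).
Interpolate at f = 1/2 with slerp weights a = sin((1−f)δ)/sin δ ≈ 2.103, b = sin(fδ)/sin δ ≈ 2.103.
p = a·p₁ + b·p₂ ≈ (-0.950, 0.129, 0.283); φ = arcsin(p_z) ≈ 16.43°, λ = atan2(p_y, p_x) ≈ 172.24°.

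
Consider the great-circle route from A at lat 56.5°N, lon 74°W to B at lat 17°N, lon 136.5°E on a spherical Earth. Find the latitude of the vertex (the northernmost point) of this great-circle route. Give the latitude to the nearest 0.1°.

The great circle lies in the plane with unit normal n̂ = (p₁ × p₂)/|p₁ × p₂|.
Here n̂_z ≈ -0.274; the vertex latitude is φ_max = arccos|n̂_z| ≈ 74.1°.
Check via Clairaut: cos φ_max = |cos φ₁| · sin C = cos(56.5°)·sin(29.8°) ≈ 0.274, again giving ≈ 74.1°.

≈ 74.1°N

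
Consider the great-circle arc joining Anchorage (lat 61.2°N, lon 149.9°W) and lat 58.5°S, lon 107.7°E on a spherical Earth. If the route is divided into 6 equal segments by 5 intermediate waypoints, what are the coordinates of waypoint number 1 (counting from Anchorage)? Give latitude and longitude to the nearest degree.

Write both endpoints as unit vectors p₁, p₂ with components (cos φ cos λ, cos φ sin λ, sin φ).
The central angle between the endpoints is δ = arccos(p₁·p₂) ≈ 2.500 rad (143.2°).
Interpolate at f = 1/6 with slerp weights a = sin((1−f)δ)/sin δ ≈ 1.456, b = sin(fδ)/sin δ ≈ 0.676.
p = a·p₁ + b·p₂ ≈ (-0.714, -0.015, 0.700); φ = arcsin(p_z) ≈ 44.39°, λ = atan2(p_y, p_x) ≈ -178.78°.

≈ lat 44°N, lon 179°W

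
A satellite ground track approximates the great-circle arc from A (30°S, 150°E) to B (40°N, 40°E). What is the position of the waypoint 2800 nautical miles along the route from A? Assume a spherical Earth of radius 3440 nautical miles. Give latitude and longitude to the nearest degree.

Write both endpoints as unit vectors p₁, p₂ with components (cos φ cos λ, cos φ sin λ, sin φ).
The central angle between the endpoints is δ = arccos(p₁·p₂) ≈ 2.151 rad (123.3°). The total great-circle distance is δ·R ≈ 2.151 × 3440 ≈ 7400 nmi, so the target fraction is f = 2800/7400 ≈ 0.378.
Interpolate at f ≈ 0.378 with slerp weights a = sin((1−f)δ)/sin δ ≈ 1.163, b = sin(fδ)/sin δ ≈ 0.869.
p = a·p₁ + b·p₂ ≈ (-0.362, 0.932, -0.023); φ = arcsin(p_z) ≈ -1.31°, λ = atan2(p_y, p_x) ≈ 111.25°.

≈ (1°S, 111°E)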